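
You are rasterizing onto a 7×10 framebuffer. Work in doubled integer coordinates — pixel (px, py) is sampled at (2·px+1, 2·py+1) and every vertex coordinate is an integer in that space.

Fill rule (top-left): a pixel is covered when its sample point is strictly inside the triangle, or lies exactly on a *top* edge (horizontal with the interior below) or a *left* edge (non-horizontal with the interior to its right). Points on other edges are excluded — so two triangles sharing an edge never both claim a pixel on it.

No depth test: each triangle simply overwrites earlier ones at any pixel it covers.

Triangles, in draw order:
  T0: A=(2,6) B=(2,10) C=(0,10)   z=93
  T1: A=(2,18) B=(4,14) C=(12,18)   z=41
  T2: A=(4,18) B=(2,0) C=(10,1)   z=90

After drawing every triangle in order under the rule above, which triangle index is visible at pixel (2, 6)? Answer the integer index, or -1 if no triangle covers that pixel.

T0:
  2·area = 8
  edge (2, 6)→(2, 10): d=(0,4) right/bottom  bias=-1
  edge (2, 10)→(0, 10): d=(-2,0) right/bottom  bias=-1
  edge (0, 10)→(2, 6): d=(2,-4) top-left  bias=+0
    (0,4)@(1, 9): e=[4,2,2] → █
    (1,4)@(3, 9): e=[-4,2,10] → ·
    (0,5)@(1, 11): e=[4,-2,6] → ·
  covered (1 px):
    · · · · · · ·
    · · · · · · ·
    · · · · · · ·
    · · · · · · ·
    █ · · · · · ·
    · · · · · · ·
    · · · · · · ·
    · · · · · · ·
    · · · · · · ·
    · · · · · · ·
T1:
  2·area = 40
  edge (2, 18)→(4, 14): d=(2,-4) top-left  bias=+0
  edge (4, 14)→(12, 18): d=(8,4) right/bottom  bias=-1
  edge (12, 18)→(2, 18): d=(-10,0) right/bottom  bias=-1
    (2,7)@(5, 15): e=[6,4,30] → █
    (3,7)@(7, 15): e=[14,-4,30] → ·
    (1,8)@(3, 17): e=[2,28,10] → █
    (3,8)@(7, 17): e=[18,12,10] → █
    (4,8)@(9, 17): e=[26,4,10] → █
    (5,8)@(11, 17): e=[34,-4,10] → ·
    (1,9)@(3, 19): e=[6,44,-10] → ·
    (2,9)@(5, 19): e=[14,36,-10] → ·
    (3,9)@(7, 19): e=[22,28,-10] → ·
    (4,9)@(9, 19): e=[30,20,-10] → ·
  covered (5 px):
    · · · · · · ·
    · · · · · · ·
    · · · · · · ·
    · · · · · · ·
    · · · · · · ·
    · · · · · · ·
    · · · · · · ·
    · · █ · · · ·
    · █ █ █ █ · ·
    · · · · · · ·
T2:
  2·area = 142
  edge (4, 18)→(2, 0): d=(-2,-18) top-left  bias=+0
  edge (2, 0)→(10, 1): d=(8,1) right/bottom  bias=-1
  edge (10, 1)→(4, 18): d=(-6,17) right/bottom  bias=-1
    (1,0)@(3, 1): e=[16,7,119] → █
    (2,0)@(5, 1): e=[52,5,85] → █
    (3,0)@(7, 1): e=[88,3,51] → █
    (4,0)@(9, 1): e=[124,1,17] → █
    (5,0)@(11, 1): e=[160,-1,-17] → ·
    (1,1)@(3, 3): e=[12,23,107] → █
    (5,1)@(11, 3): e=[156,15,-29] → ·
    (1,2)@(3, 5): e=[8,39,95] → █
    (4,2)@(9, 5): e=[116,33,-7] → ·
    (1,3)@(3, 7): e=[4,55,83] → █
    (4,3)@(9, 7): e=[112,49,-19] → ·
    (1,4)@(3, 9): e=[0,71,71] → █  [on edge]
  covered (20 px):
    · █ █ █ █ · ·
    · █ █ █ █ · ·
    · █ █ █ · · ·
    · █ █ █ · · ·
    · █ █ █ · · ·
    · · █ · · · ·
    · · █ · · · ·
    · · █ · · · ·
    · · · · · · ·
    · · · · · · ·

Z-buffer (winner per pixel, '.' = empty):
  . 2 2 2 2 . .
  . 2 2 2 2 . .
  . 2 2 2 . . .
  . 2 2 2 . . .
  0 2 2 2 . . .
  . . 2 . . . .
  . . 2 . . . .
  . . 2 . . . .
  . 1 1 1 1 . .
  . . . . . . .

Answer: 2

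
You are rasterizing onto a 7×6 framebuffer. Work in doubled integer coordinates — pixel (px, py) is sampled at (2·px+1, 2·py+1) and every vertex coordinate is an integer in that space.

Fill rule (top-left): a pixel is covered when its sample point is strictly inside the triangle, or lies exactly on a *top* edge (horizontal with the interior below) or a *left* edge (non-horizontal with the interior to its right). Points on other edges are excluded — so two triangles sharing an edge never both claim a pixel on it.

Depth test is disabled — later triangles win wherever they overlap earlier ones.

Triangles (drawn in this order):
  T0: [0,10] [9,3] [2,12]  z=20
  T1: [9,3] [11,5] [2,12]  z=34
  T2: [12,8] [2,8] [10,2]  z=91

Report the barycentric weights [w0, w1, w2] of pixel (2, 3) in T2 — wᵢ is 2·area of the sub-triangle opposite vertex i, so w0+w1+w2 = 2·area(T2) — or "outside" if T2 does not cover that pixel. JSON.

T0:
  2·area = 32
  edge (0, 10)→(9, 3): d=(9,-7) top-left  bias=+0
  edge (9, 3)→(2, 12): d=(-7,9) right/bottom  bias=-1
  edge (2, 12)→(0, 10): d=(-2,-2) top-left  bias=+0
    (4,1)@(9, 3): e=[0,0,32] → ·  [on edge]
    (3,2)@(7, 5): e=[4,4,24] → #
    (4,2)@(9, 5): e=[18,-14,28] → ·
    (2,3)@(5, 7): e=[8,8,16] → #
    (3,3)@(7, 7): e=[22,-10,20] → ·
    (1,4)@(3, 9): e=[12,12,8] → #
    (2,4)@(5, 9): e=[26,-6,12] → ·
    (0,5)@(1, 11): e=[16,16,0] → #  [on edge]
    (1,5)@(3, 11): e=[30,-2,4] → ·
  covered (4 px):
    · · · · · · ·
    · · · · · · ·
    · · · # · · ·
    · · # · · · ·
    · # · · · · ·
    # · · · · · ·
T1:
  2·area = 32
  edge (9, 3)→(11, 5): d=(2,2) right/bottom  bias=-1
  edge (11, 5)→(2, 12): d=(-9,7) right/bottom  bias=-1
  edge (2, 12)→(9, 3): d=(7,-9) top-left  bias=+0
    (3,0)@(7, 1): e=[0,64,-32] → ·  [on edge]
    (4,1)@(9, 3): e=[0,32,0] → ·  [on edge]
    (4,2)@(9, 5): e=[4,14,14] → #
    (5,2)@(11, 5): e=[0,0,32] → ·  [on edge]
    (3,3)@(7, 7): e=[12,10,10] → #
    (4,3)@(9, 7): e=[8,-4,28] → ·
    (6,3)@(13, 7): e=[0,-32,64] → ·  [on edge]
    (2,4)@(5, 9): e=[20,6,6] → #
    (3,4)@(7, 9): e=[16,-8,24] → ·
    (1,5)@(3, 11): e=[28,2,2] → #
    (2,5)@(5, 11): e=[24,-12,20] → ·
  covered (4 px):
    · · · · · · ·
    · · · · · · ·
    · · · · # · ·
    · · · # · · ·
    · · # · · · ·
    · # · · · · ·
T2:
  2·area = 60
  edge (12, 8)→(2, 8): d=(-10,0) right/bottom  bias=-1
  edge (2, 8)→(10, 2): d=(8,-6) top-left  bias=+0
  edge (10, 2)→(12, 8): d=(2,6) right/bottom  bias=-1
    (4,1)@(9, 3): e=[50,2,8] → #
    (5,1)@(11, 3): e=[50,14,-4] → ·
    (3,2)@(7, 5): e=[30,6,24] → #
    (5,2)@(11, 5): e=[30,30,0] → ·  [on edge]
    (2,3)@(5, 7): e=[10,10,40] → #
    (5,3)@(11, 7): e=[10,46,4] → #
    (6,3)@(13, 7): e=[10,58,-8] → ·
    (2,4)@(5, 9): e=[-10,26,44] → ·
    (3,4)@(7, 9): e=[-10,38,32] → ·
    (4,4)@(9, 9): e=[-10,50,20] → ·
    (5,4)@(11, 9): e=[-10,62,8] → ·
    (6,5)@(13, 11): e=[-30,90,0] → ·  [on edge]
  covered (7 px):
    · · · · · · ·
    · · · · # · ·
    · · · # # · ·
    · · # # # # ·
    · · · · · · ·
    · · · · · · ·

Final: [10,40,10]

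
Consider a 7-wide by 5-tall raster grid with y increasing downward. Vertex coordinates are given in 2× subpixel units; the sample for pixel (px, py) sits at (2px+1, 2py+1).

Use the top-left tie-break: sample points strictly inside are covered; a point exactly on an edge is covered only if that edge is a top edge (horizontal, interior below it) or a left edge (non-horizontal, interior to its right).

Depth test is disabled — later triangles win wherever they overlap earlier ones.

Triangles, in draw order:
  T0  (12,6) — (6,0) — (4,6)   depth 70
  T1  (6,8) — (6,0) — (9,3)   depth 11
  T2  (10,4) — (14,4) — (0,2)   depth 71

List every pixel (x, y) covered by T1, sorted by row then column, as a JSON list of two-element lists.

T0:
  2·area = 48  (B↔C swapped to make it positive)
  edge (12, 6)→(4, 6): d=(-8,0) right/bottom  bias=-1
  edge (4, 6)→(6, 0): d=(2,-6) top-left  bias=+0
  edge (6, 0)→(12, 6): d=(6,6) right/bottom  bias=-1
    (3,0)@(7, 1): e=[40,8,0] → ·  [on edge]
    (2,1)@(5, 3): e=[24,0,24] → #  [on edge]
    (3,1)@(7, 3): e=[24,12,12] → #
    (4,1)@(9, 3): e=[24,24,0] → ·  [on edge]
    (2,2)@(5, 5): e=[8,4,36] → #
    (4,2)@(9, 5): e=[8,28,12] → #
    (5,2)@(11, 5): e=[8,40,0] → ·  [on edge]
    (2,3)@(5, 7): e=[-8,8,48] → ·
    (3,3)@(7, 7): e=[-8,20,36] → ·
    (4,3)@(9, 7): e=[-8,32,24] → ·
    (6,3)@(13, 7): e=[-8,56,0] → ·  [on edge]
    (1,4)@(3, 9): e=[-24,0,72] → ·  [on edge]
  covered (5 px):
    · · · · · · ·
    · · # # · · ·
    · · # # # · ·
    · · · · · · ·
    · · · · · · ·
T1:
  2·area = 24
  edge (6, 8)→(6, 0): d=(0,-8) top-left  bias=+0
  edge (6, 0)→(9, 3): d=(3,3) right/bottom  bias=-1
  edge (9, 3)→(6, 8): d=(-3,5) right/bottom  bias=-1
    (3,0)@(7, 1): e=[8,0,16] → ·  [on edge]
    (3,1)@(7, 3): e=[8,6,10] → #
    (4,1)@(9, 3): e=[24,0,0] → ·  [on edge]
    (3,2)@(7, 5): e=[8,12,4] → #
    (4,2)@(9, 5): e=[24,6,-6] → ·
    (5,2)@(11, 5): e=[40,0,-16] → ·  [on edge]
    (3,3)@(7, 7): e=[8,18,-2] → ·
    (6,3)@(13, 7): e=[56,0,-32] → ·  [on edge]
  covered (2 px):
    · · · · · · ·
    · · · # · · ·
    · · · # · · ·
    · · · · · · ·
    · · · · · · ·
T2:
  2·area = 8  (B↔C swapped to make it positive)
  edge (10, 4)→(0, 2): d=(-10,-2) top-left  bias=+0
  edge (0, 2)→(14, 4): d=(14,2) right/bottom  bias=-1
  edge (14, 4)→(10, 4): d=(-4,0) right/bottom  bias=-1
    (2,1)@(5, 3): e=[0,4,4] → #  [on edge]
    (3,1)@(7, 3): e=[4,0,4] → ·  [on edge]
    (2,2)@(5, 5): e=[-20,32,-4] → ·
  covered (1 px):
    · · · · · · ·
    · · # · · · ·
    · · · · · · ·
    · · · · · · ·
    · · · · · · ·

Result: [[3,1],[3,2]]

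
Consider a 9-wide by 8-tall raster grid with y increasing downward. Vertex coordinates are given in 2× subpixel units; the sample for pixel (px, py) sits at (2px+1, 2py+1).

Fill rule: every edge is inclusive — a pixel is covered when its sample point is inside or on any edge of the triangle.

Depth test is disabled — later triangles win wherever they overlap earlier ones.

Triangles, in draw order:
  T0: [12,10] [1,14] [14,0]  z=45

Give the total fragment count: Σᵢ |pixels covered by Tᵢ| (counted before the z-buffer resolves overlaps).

T0:
  2·area = 102
  edge (12, 10)→(1, 14): d=(-11,4) inclusive
  edge (1, 14)→(14, 0): d=(13,-14) inclusive
  edge (14, 0)→(12, 10): d=(-2,10) inclusive
    (6,1)@(13, 3): e=[73,25,4] → █
    (7,1)@(15, 3): e=[65,53,-16] → ·
    (5,2)@(11, 5): e=[59,23,20] → █
    (6,2)@(13, 5): e=[51,51,0] → █  [on edge]
    (7,2)@(15, 5): e=[43,79,-20] → ·
    (4,3)@(9, 7): e=[45,21,36] → █
    (6,3)@(13, 7): e=[29,77,-4] → ·
    (3,4)@(7, 9): e=[31,19,52] → █
    (6,4)@(13, 9): e=[7,103,-8] → ·
    (2,5)@(5, 11): e=[17,17,68] → █
    (5,5)@(11, 11): e=[-7,101,8] → ·
    (1,6)@(3, 13): e=[3,15,84] → █
    (5,7)@(11, 15): e=[-51,153,0] → ·  [on edge]
  covered (12 px):
    · · · · · · · · ·
    · · · · · · █ · ·
    · · · · · █ █ · ·
    · · · · █ █ · · ·
    · · · █ █ █ · · ·
    · · █ █ █ · · · ·
    · █ · · · · · · ·
    · · · · · · · · ·

Result: 12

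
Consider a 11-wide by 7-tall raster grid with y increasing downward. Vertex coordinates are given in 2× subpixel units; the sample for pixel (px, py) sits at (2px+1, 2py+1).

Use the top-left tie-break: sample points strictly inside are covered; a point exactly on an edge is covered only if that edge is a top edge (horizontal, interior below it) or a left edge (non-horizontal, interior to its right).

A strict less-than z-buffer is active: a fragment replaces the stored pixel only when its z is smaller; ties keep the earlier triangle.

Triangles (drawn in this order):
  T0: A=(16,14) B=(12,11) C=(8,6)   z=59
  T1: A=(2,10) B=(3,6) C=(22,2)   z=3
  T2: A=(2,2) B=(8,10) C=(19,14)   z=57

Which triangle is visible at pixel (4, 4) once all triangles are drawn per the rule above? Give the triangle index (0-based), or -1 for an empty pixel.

T0:
  2·area = 8
  edge (16, 14)→(12, 11): d=(-4,-3) top-left  bias=+0
  edge (12, 11)→(8, 6): d=(-4,-5) top-left  bias=+0
  edge (8, 6)→(16, 14): d=(8,8) right/bottom  bias=-1
    (1,0)@(3, 1): e=[13,-5,0] → .  [on edge]
    (2,1)@(5, 3): e=[11,-3,0] → .  [on edge]
    (3,2)@(7, 5): e=[9,-1,0] → .  [on edge]
    (4,3)@(9, 7): e=[7,1,0] → .  [on edge]
    (5,4)@(11, 9): e=[5,3,0] → .  [on edge]
    (6,5)@(13, 11): e=[3,5,0] → .  [on edge]
    (7,6)@(15, 13): e=[1,7,0] → .  [on edge]
  covered (0 px):
    . . . . . . . . . . .
    . . . . . . . . . . .
    . . . . . . . . . . .
    . . . . . . . . . . .
    . . . . . . . . . . .
    . . . . . . . . . . .
    . . . . . . . . . . .
T1:
  2·area = 72
  edge (2, 10)→(3, 6): d=(1,-4) top-left  bias=+0
  edge (3, 6)→(22, 2): d=(19,-4) top-left  bias=+0
  edge (22, 2)→(2, 10): d=(-20,8) right/bottom  bias=-1
    (9,1)@(19, 3): e=[61,7,4] → X
    (10,1)@(21, 3): e=[69,15,-12] → .
    (4,2)@(9, 5): e=[23,5,44] → X
    (5,2)@(11, 5): e=[31,13,28] → X
    (6,2)@(13, 5): e=[39,21,12] → X
    (7,2)@(15, 5): e=[47,29,-4] → .
    (9,2)@(19, 5): e=[63,45,-36] → .
    (1,3)@(3, 7): e=[1,19,52] → X
    (2,3)@(5, 7): e=[9,27,36] → X
    (3,3)@(7, 7): e=[17,35,20] → X
    (5,3)@(11, 7): e=[33,51,-12] → .
    (6,3)@(13, 7): e=[41,59,-28] → .
  covered (9 px):
    . . . . . . . . . . .
    . . . . . . . . . X .
    . . . . X X X . . . .
    . X X X X . . . . . .
    . X . . . . . . . . .
    . . . . . . . . . . .
    . . . . . . . . . . .
T2:
  2·area = 64  (B↔C swapped to make it positive)
  edge (2, 2)→(19, 14): d=(17,12) right/bottom  bias=-1
  edge (19, 14)→(8, 10): d=(-11,-4) top-left  bias=+0
  edge (8, 10)→(2, 2): d=(-6,-8) top-left  bias=+0
    (1,1)@(3, 3): e=[5,57,2] → X
    (2,1)@(5, 3): e=[-19,65,18] → .
    (1,2)@(3, 5): e=[39,35,-10] → .
    (2,2)@(5, 5): e=[15,43,6] → X
    (3,2)@(7, 5): e=[-9,51,22] → .
    (2,3)@(5, 7): e=[49,21,-6] → .
    (3,3)@(7, 7): e=[25,29,10] → X
    (4,3)@(9, 7): e=[1,37,26] → X
    (5,3)@(11, 7): e=[-23,45,42] → .
    (3,4)@(7, 9): e=[59,7,-2] → .
    (4,4)@(9, 9): e=[35,15,14] → X
    (5,4)@(11, 9): e=[11,23,30] → X
  covered (9 px):
    . . . . . . . . . . .
    . X . . . . . . . . .
    . . X . . . . . . . .
    . . . X X . . . . . .
    . . . . X X . . . . .
    . . . . . X X . . . .
    . . . . . . . . X . .

Z-buffer (winner per pixel, '.' = empty):
  . . . . . . . . . . .
  . 2 . . . . . . . 1 .
  . . 2 . 1 1 1 . . . .
  . 1 1 1 1 . . . . . .
  . 1 . . 2 2 . . . . .
  . . . . . 2 2 . . . .
  . . . . . . . . 2 . .

Answer: 2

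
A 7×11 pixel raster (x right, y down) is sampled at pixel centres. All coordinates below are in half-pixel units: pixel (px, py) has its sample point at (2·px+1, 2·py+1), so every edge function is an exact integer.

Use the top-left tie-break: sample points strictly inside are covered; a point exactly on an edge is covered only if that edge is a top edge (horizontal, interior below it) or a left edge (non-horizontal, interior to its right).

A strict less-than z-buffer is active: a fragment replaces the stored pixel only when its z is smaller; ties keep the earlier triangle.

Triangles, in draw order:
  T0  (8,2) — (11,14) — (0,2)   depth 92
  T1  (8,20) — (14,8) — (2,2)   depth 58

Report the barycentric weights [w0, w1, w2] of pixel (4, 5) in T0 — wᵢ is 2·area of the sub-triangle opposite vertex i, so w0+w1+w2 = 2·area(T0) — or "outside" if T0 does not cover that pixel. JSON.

T0:
  2·area = 96
  edge (8, 2)→(11, 14): d=(3,12) right/bottom  bias=-1
  edge (11, 14)→(0, 2): d=(-11,-12) top-left  bias=+0
  edge (0, 2)→(8, 2): d=(8,0) top-left  bias=+0
    (0,1)@(1, 3): e=[87,1,8] → X
    (1,1)@(3, 3): e=[63,25,8] → X
    (2,1)@(5, 3): e=[39,49,8] → X
    (3,1)@(7, 3): e=[15,73,8] → X
    (4,1)@(9, 3): e=[-9,97,8] → .
    (0,2)@(1, 5): e=[93,-21,24] → .
    (1,2)@(3, 5): e=[69,3,24] → X
    (4,2)@(9, 5): e=[-3,75,24] → .
    (1,3)@(3, 7): e=[75,-19,40] → .
    (2,3)@(5, 7): e=[51,5,40] → X
    (4,3)@(9, 7): e=[3,53,40] → X
    (5,3)@(11, 7): e=[-21,77,40] → .
  covered (13 px):
    . . . . . . .
    X X X X . . .
    . X X X . . .
    . . X X X . .
    . . . X X . .
    . . . . X . .
    . . . . . . .
    . . . . . . .
    . . . . . . .
    . . . . . . .
    . . . . . . .
T1:
  2·area = 180  (B↔C swapped to make it positive)
  edge (8, 20)→(2, 2): d=(-6,-18) top-left  bias=+0
  edge (2, 2)→(14, 8): d=(12,6) right/bottom  bias=-1
  edge (14, 8)→(8, 20): d=(-6,12) right/bottom  bias=-1
    (1,1)@(3, 3): e=[12,6,162] → X
    (2,1)@(5, 3): e=[48,-6,138] → .
    (1,2)@(3, 5): e=[0,30,150] → X  [on edge]
    (2,2)@(5, 5): e=[36,18,126] → X
    (3,2)@(7, 5): e=[72,6,102] → X
    (4,2)@(9, 5): e=[108,-6,78] → .
    (1,3)@(3, 7): e=[-12,54,138] → .
    (2,3)@(5, 7): e=[24,42,114] → X
    (4,3)@(9, 7): e=[96,18,66] → X
    (5,3)@(11, 7): e=[132,6,42] → X
    (6,3)@(13, 7): e=[168,-6,18] → .
    (2,4)@(5, 9): e=[12,66,102] → X
    (2,5)@(5, 11): e=[0,90,90] → X  [on edge]
    (3,8)@(7, 17): e=[0,150,30] → X  [on edge]
  covered (24 px):
    . . . . . . .
    . X . . . . .
    . X X X . . .
    . . X X X X .
    . . X X X X X
    . . X X X X .
    . . . X X X .
    . . . X X . .
    . . . X X . .
    . . . . . . .
    . . . . . . .

Final: [9,72,15]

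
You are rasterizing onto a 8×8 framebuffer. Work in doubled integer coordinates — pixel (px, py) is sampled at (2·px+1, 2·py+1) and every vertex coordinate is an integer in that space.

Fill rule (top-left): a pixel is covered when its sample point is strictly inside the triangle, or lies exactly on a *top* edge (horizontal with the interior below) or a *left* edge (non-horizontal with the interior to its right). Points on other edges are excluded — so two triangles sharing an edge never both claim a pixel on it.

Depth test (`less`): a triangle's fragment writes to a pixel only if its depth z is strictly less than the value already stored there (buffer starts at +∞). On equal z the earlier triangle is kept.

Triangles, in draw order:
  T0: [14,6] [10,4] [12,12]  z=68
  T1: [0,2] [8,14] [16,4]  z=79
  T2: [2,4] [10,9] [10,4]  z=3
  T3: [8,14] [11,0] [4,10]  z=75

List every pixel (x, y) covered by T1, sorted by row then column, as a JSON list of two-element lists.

T0:
  2·area = 28  (B↔C swapped to make it positive)
  edge (14, 6)→(12, 12): d=(-2,6) right/bottom  bias=-1
  edge (12, 12)→(10, 4): d=(-2,-8) top-left  bias=+0
  edge (10, 4)→(14, 6): d=(4,2) right/bottom  bias=-1
    (7,1)@(15, 3): e=[0,42,-14] → ·  [on edge]
    (5,2)@(11, 5): e=[20,6,2] → #
    (6,2)@(13, 5): e=[8,22,-2] → ·
    (5,3)@(11, 7): e=[16,2,10] → #
    (6,3)@(13, 7): e=[4,18,6] → #
    (7,3)@(15, 7): e=[-8,34,2] → ·
    (5,4)@(11, 9): e=[12,-2,18] → ·
    (6,4)@(13, 9): e=[0,14,14] → ·  [on edge]
    (5,7)@(11, 15): e=[0,-14,42] → ·  [on edge]
  covered (3 px):
    · · · · · · · ·
    · · · · · · · ·
    · · · · · # · ·
    · · · · · # # ·
    · · · · · · · ·
    · · · · · · · ·
    · · · · · · · ·
    · · · · · · · ·
T1:
  2·area = 176  (B↔C swapped to make it positive)
  edge (0, 2)→(16, 4): d=(16,2) right/bottom  bias=-1
  edge (16, 4)→(8, 14): d=(-8,10) right/bottom  bias=-1
  edge (8, 14)→(0, 2): d=(-8,-12) top-left  bias=+0
    (0,1)@(1, 3): e=[14,158,4] → #
    (1,1)@(3, 3): e=[10,138,28] → #
    (2,1)@(5, 3): e=[6,118,52] → #
    (3,1)@(7, 3): e=[2,98,76] → #
    (4,1)@(9, 3): e=[-2,78,100] → ·
    (0,2)@(1, 5): e=[46,142,-12] → ·
    (1,2)@(3, 5): e=[42,122,12] → #
    (4,2)@(9, 5): e=[30,62,84] → #
    (5,2)@(11, 5): e=[26,42,108] → #
    (6,2)@(13, 5): e=[22,22,132] → #
    (7,2)@(15, 5): e=[18,2,156] → #
    (1,3)@(3, 7): e=[74,106,-4] → ·
  covered (22 px):
    · · · · · · · ·
    # # # # · · · ·
    · # # # # # # #
    · · # # # # # ·
    · · # # # # · ·
    · · · # # · · ·
    · · · · · · · ·
    · · · · · · · ·
T2:
  2·area = 40  (B↔C swapped to make it positive)
  edge (2, 4)→(10, 4): d=(8,0) top-left  bias=+0
  edge (10, 4)→(10, 9): d=(0,5) right/bottom  bias=-1
  edge (10, 9)→(2, 4): d=(-8,-5) top-left  bias=+0
    (2,2)@(5, 5): e=[8,25,7] → #
    (3,2)@(7, 5): e=[8,15,17] → #
    (4,2)@(9, 5): e=[8,5,27] → #
    (5,2)@(11, 5): e=[8,-5,37] → ·
    (2,3)@(5, 7): e=[24,25,-9] → ·
    (3,3)@(7, 7): e=[24,15,1] → #
    (5,3)@(11, 7): e=[24,-5,21] → ·
    (3,4)@(7, 9): e=[40,15,-15] → ·
    (4,4)@(9, 9): e=[40,5,-5] → ·
  covered (5 px):
    · · · · · · · ·
    · · · · · · · ·
    · · # # # · · ·
    · · · # # · · ·
    · · · · · · · ·
    · · · · · · · ·
    · · · · · · · ·
    · · · · · · · ·
T3:
  2·area = 68  (B↔C swapped to make it positive)
  edge (8, 14)→(4, 10): d=(-4,-4) top-left  bias=+0
  edge (4, 10)→(11, 0): d=(7,-10) top-left  bias=+0
  edge (11, 0)→(8, 14): d=(-3,14) right/bottom  bias=-1
    (4,1)@(9, 3): e=[48,1,19] → #
    (5,1)@(11, 3): e=[56,21,-9] → ·
    (4,2)@(9, 5): e=[40,15,13] → #
    (5,2)@(11, 5): e=[48,35,-15] → ·
    (0,3)@(1, 7): e=[0,-51,119] → ·  [on edge]
    (3,3)@(7, 7): e=[24,9,35] → #
    (5,3)@(11, 7): e=[40,49,-21] → ·
    (1,4)@(3, 9): e=[0,-17,85] → ·  [on edge]
    (2,4)@(5, 9): e=[8,3,57] → #
    (5,4)@(11, 9): e=[32,63,-27] → ·
    (2,5)@(5, 11): e=[0,17,51] → #  [on edge]
    (4,5)@(9, 11): e=[16,57,-5] → ·
    (3,6)@(7, 13): e=[0,51,17] → #  [on edge]
    (4,7)@(9, 15): e=[0,85,-17] → ·  [on edge]
  covered (10 px):
    · · · · · · · ·
    · · · · # · · ·
    · · · · # · · ·
    · · · # # · · ·
    · · # # # · · ·
    · · # # · · · ·
    · · · # · · · ·
    · · · · · · · ·

Final: [[0,1],[1,1],[2,1],[3,1],[1,2],[2,2],[3,2],[4,2],[5,2],[6,2],[7,2],[2,3],[3,3],[4,3],[5,3],[6,3],[2,4],[3,4],[4,4],[5,4],[3,5],[4,5]]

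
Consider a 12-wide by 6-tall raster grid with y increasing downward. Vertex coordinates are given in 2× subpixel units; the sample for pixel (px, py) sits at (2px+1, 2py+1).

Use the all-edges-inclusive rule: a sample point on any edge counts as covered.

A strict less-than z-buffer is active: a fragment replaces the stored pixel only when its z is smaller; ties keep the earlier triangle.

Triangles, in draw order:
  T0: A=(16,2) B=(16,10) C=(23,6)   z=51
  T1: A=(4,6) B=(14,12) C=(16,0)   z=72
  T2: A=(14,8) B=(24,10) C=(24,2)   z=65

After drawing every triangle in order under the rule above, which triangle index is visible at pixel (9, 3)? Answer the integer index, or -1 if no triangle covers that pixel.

T0:
  2·area = 56  (B↔C swapped to make it positive)
  edge (16, 2)→(23, 6): d=(7,4) inclusive
  edge (23, 6)→(16, 10): d=(-7,4) inclusive
  edge (16, 10)→(16, 2): d=(0,-8) inclusive
    (8,1)@(17, 3): e=[3,45,8] → X
    (9,1)@(19, 3): e=[-5,37,24] → .
    (8,2)@(17, 5): e=[17,31,8] → X
    (9,2)@(19, 5): e=[9,23,24] → X
    (10,2)@(21, 5): e=[1,15,40] → X
    (11,2)@(23, 5): e=[-7,7,56] → .
    (8,3)@(17, 7): e=[31,17,8] → X
    (11,3)@(23, 7): e=[7,-7,56] → .
    (8,4)@(17, 9): e=[45,3,8] → X
    (9,4)@(19, 9): e=[37,-5,24] → .
    (10,4)@(21, 9): e=[29,-13,40] → .
    (8,5)@(17, 11): e=[59,-11,8] → .
  covered (8 px):
    . . . . . . . . . . . .
    . . . . . . . . X . . .
    . . . . . . . . X X X .
    . . . . . . . . X X X .
    . . . . . . . . X . . .
    . . . . . . . . . . . .
T1:
  2·area = 132  (B↔C swapped to make it positive)
  edge (4, 6)→(16, 0): d=(12,-6) inclusive
  edge (16, 0)→(14, 12): d=(-2,12) inclusive
  edge (14, 12)→(4, 6): d=(-10,-6) inclusive
    (7,0)@(15, 1): e=[6,10,116] → X
    (8,0)@(17, 1): e=[18,-14,128] → .
    (5,1)@(11, 3): e=[6,54,72] → X
    (6,1)@(13, 3): e=[18,30,84] → X
    (8,1)@(17, 3): e=[42,-18,108] → .
    (3,2)@(7, 5): e=[6,98,28] → X
    (4,2)@(9, 5): e=[18,74,40] → X
    (8,2)@(17, 5): e=[66,-22,88] → .
    (3,3)@(7, 7): e=[30,94,8] → X
    (7,3)@(15, 7): e=[78,-2,56] → .
    (3,4)@(7, 9): e=[54,90,-12] → .
    (4,4)@(9, 9): e=[66,66,0] → X  [on edge]
  covered (17 px):
    . . . . . . . X . . . .
    . . . . . X X X . . . .
    . . . X X X X X . . . .
    . . . X X X X . . . . .
    . . . . X X X . . . . .
    . . . . . . X . . . . .
T2:
  2·area = 80  (B↔C swapped to make it positive)
  edge (14, 8)→(24, 2): d=(10,-6) inclusive
  edge (24, 2)→(24, 10): d=(0,8) inclusive
  edge (24, 10)→(14, 8): d=(-10,-2) inclusive
    (11,1)@(23, 3): e=[4,8,68] → X
    (9,2)@(19, 5): e=[0,40,40] → X  [on edge]
    (10,2)@(21, 5): e=[12,24,44] → X
    (4,3)@(9, 7): e=[-40,120,0] → .  [on edge]
    (8,3)@(17, 7): e=[8,56,16] → X
    (8,4)@(17, 9): e=[28,56,-4] → .
    (9,4)@(19, 9): e=[40,40,0] → X  [on edge]
    (4,5)@(9, 11): e=[0,120,-40] → .  [on edge]
    (9,5)@(19, 11): e=[60,40,-20] → .
    (10,5)@(21, 11): e=[72,24,-16] → .
    (11,5)@(23, 11): e=[84,8,-12] → .
  covered (11 px):
    . . . . . . . . . . . .
    . . . . . . . . . . . X
    . . . . . . . . . X X X
    . . . . . . . . X X X X
    . . . . . . . . . X X X
    . . . . . . . . . . . .

Z-buffer (winner per pixel, '.' = empty):
  . . . . . . . 1 . . . .
  . . . . . 1 1 1 0 . . 2
  . . . 1 1 1 1 1 0 0 0 2
  . . . 1 1 1 1 . 0 0 0 2
  . . . . 1 1 1 . 0 2 2 2
  . . . . . . 1 . . . . .

Final: 0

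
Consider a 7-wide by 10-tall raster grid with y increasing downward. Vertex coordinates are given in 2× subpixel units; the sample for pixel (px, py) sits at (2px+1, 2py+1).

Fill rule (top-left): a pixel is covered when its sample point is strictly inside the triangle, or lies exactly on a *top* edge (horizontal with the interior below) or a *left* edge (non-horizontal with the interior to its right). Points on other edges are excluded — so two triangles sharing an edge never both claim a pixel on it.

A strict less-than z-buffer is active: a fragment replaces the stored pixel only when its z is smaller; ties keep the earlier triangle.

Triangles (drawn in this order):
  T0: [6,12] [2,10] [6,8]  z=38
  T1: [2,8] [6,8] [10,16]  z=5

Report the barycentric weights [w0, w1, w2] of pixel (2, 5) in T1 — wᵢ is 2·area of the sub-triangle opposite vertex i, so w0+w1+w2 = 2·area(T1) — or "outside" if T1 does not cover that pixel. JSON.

T0:
  2·area = 16
  edge (6, 12)→(2, 10): d=(-4,-2) top-left  bias=+0
  edge (2, 10)→(6, 8): d=(4,-2) top-left  bias=+0
  edge (6, 8)→(6, 12): d=(0,4) right/bottom  bias=-1
    (2,4)@(5, 9): e=[10,2,4] → █
    (3,4)@(7, 9): e=[14,6,-4] → ·
    (2,5)@(5, 11): e=[2,10,4] → █
    (3,5)@(7, 11): e=[6,14,-4] → ·
    (2,6)@(5, 13): e=[-6,18,4] → ·
  covered (2 px):
    · · · · · · ·
    · · · · · · ·
    · · · · · · ·
    · · · · · · ·
    · · █ · · · ·
    · · █ · · · ·
    · · · · · · ·
    · · · · · · ·
    · · · · · · ·
    · · · · · · ·
T1:
  2·area = 32
  edge (2, 8)→(6, 8): d=(4,0) top-left  bias=+0
  edge (6, 8)→(10, 16): d=(4,8) right/bottom  bias=-1
  edge (10, 16)→(2, 8): d=(-8,-8) top-left  bias=+0
    (0,3)@(1, 7): e=[-4,36,0] → ·  [on edge]
    (1,4)@(3, 9): e=[4,28,0] → █  [on edge]
    (2,4)@(5, 9): e=[4,12,16] → █
    (3,4)@(7, 9): e=[4,-4,32] → ·
    (1,5)@(3, 11): e=[12,36,-16] → ·
    (2,5)@(5, 11): e=[12,20,0] → █  [on edge]
    (3,5)@(7, 11): e=[12,4,16] → █
    (4,5)@(9, 11): e=[12,-12,32] → ·
    (2,6)@(5, 13): e=[20,28,-16] → ·
    (3,6)@(7, 13): e=[20,12,0] → █  [on edge]
    (4,6)@(9, 13): e=[20,-4,16] → ·
    (3,7)@(7, 15): e=[28,20,-16] → ·
    (4,7)@(9, 15): e=[28,4,0] → █  [on edge]
    (5,8)@(11, 17): e=[36,-4,0] → ·  [on edge]
    (6,9)@(13, 19): e=[44,-12,0] → ·  [on edge]
  covered (6 px):
    · · · · · · ·
    · · · · · · ·
    · · · · · · ·
    · · · · · · ·
    · █ █ · · · ·
    · · █ █ · · ·
    · · · █ · · ·
    · · · · █ · ·
    · · · · · · ·
    · · · · · · ·

Result: [20,0,12]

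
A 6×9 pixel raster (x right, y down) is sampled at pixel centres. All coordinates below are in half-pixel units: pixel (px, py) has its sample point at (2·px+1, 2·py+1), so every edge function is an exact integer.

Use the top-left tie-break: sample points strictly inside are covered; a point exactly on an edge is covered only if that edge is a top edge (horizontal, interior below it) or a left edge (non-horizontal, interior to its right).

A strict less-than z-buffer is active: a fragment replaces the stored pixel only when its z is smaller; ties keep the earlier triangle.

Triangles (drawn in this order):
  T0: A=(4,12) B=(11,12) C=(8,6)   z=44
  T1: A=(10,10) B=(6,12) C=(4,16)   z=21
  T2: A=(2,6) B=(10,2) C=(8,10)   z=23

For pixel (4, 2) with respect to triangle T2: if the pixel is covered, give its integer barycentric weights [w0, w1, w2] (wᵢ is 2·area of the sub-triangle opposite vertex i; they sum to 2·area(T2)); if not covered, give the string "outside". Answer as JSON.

T0:
  2·area = 42  (B↔C swapped to make it positive)
  edge (4, 12)→(8, 6): d=(4,-6) top-left  bias=+0
  edge (8, 6)→(11, 12): d=(3,6) right/bottom  bias=-1
  edge (11, 12)→(4, 12): d=(-7,0) right/bottom  bias=-1
    (3,4)@(7, 9): e=[6,15,21] → #
    (4,4)@(9, 9): e=[18,3,21] → #
    (5,4)@(11, 9): e=[30,-9,21] → ·
    (2,5)@(5, 11): e=[2,33,7] → #
    (5,5)@(11, 11): e=[38,-3,7] → ·
    (2,6)@(5, 13): e=[10,39,-7] → ·
    (3,6)@(7, 13): e=[22,27,-7] → ·
    (4,6)@(9, 13): e=[34,15,-7] → ·
  covered (5 px):
    · · · · · ·
    · · · · · ·
    · · · · · ·
    · · · · · ·
    · · · # # ·
    · · # # # ·
    · · · · · ·
    · · · · · ·
    · · · · · ·
T1:
  2·area = 12  (B↔C swapped to make it positive)
  edge (10, 10)→(4, 16): d=(-6,6) right/bottom  bias=-1
  edge (4, 16)→(6, 12): d=(2,-4) top-left  bias=+0
  edge (6, 12)→(10, 10): d=(4,-2) top-left  bias=+0
    (5,4)@(11, 9): e=[0,14,-2] → ·  [on edge]
    (4,5)@(9, 11): e=[0,10,2] → ·  [on edge]
    (3,6)@(7, 13): e=[0,6,6] → ·  [on edge]
    (2,7)@(5, 15): e=[0,2,10] → ·  [on edge]
    (1,8)@(3, 17): e=[0,-2,14] → ·  [on edge]
  covered (0 px):
    · · · · · ·
    · · · · · ·
    · · · · · ·
    · · · · · ·
    · · · · · ·
    · · · · · ·
    · · · · · ·
    · · · · · ·
    · · · · · ·
T2:
  2·area = 56
  edge (2, 6)→(10, 2): d=(8,-4) top-left  bias=+0
  edge (10, 2)→(8, 10): d=(-2,8) right/bottom  bias=-1
  edge (8, 10)→(2, 6): d=(-6,-4) top-left  bias=+0
    (4,1)@(9, 3): e=[4,6,46] → #
    (5,1)@(11, 3): e=[12,-10,54] → ·
    (2,2)@(5, 5): e=[4,34,18] → #
    (3,2)@(7, 5): e=[12,18,26] → #
    (5,2)@(11, 5): e=[28,-14,42] → ·
    (2,3)@(5, 7): e=[20,30,6] → #
    (4,3)@(9, 7): e=[36,-2,22] → ·
    (2,4)@(5, 9): e=[36,26,-6] → ·
    (3,4)@(7, 9): e=[44,10,2] → #
    (4,4)@(9, 9): e=[52,-6,10] → ·
    (3,5)@(7, 11): e=[60,6,-10] → ·
  covered (7 px):
    · · · · · ·
    · · · · # ·
    · · # # # ·
    · · # # · ·
    · · · # · ·
    · · · · · ·
    · · · · · ·
    · · · · · ·
    · · · · · ·

Result: [2,34,20]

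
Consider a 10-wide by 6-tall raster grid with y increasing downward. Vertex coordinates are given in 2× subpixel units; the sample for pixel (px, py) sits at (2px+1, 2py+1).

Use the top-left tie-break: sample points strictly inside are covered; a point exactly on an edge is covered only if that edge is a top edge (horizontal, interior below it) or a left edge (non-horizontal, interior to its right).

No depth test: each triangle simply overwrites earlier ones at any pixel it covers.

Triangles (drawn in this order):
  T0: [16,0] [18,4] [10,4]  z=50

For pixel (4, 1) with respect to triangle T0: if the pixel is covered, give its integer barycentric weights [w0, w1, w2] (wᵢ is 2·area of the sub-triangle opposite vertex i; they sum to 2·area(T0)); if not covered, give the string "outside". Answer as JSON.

T0:
  2·area = 32
  edge (16, 0)→(18, 4): d=(2,4) right/bottom  bias=-1
  edge (18, 4)→(10, 4): d=(-8,0) right/bottom  bias=-1
  edge (10, 4)→(16, 0): d=(6,-4) top-left  bias=+0
    (7,0)@(15, 1): e=[6,24,2] → X
    (8,0)@(17, 1): e=[-2,24,10] → .
    (6,1)@(13, 3): e=[18,8,6] → X
    (8,1)@(17, 3): e=[2,8,22] → X
    (9,1)@(19, 3): e=[-6,8,30] → .
    (6,2)@(13, 5): e=[22,-8,18] → .
    (7,2)@(15, 5): e=[14,-8,26] → .
    (8,2)@(17, 5): e=[6,-8,34] → .
  covered (4 px):
    . . . . . . . X . .
    . . . . . . X X X .
    . . . . . . . . . .
    . . . . . . . . . .
    . . . . . . . . . .
    . . . . . . . . . .

Result: "outside"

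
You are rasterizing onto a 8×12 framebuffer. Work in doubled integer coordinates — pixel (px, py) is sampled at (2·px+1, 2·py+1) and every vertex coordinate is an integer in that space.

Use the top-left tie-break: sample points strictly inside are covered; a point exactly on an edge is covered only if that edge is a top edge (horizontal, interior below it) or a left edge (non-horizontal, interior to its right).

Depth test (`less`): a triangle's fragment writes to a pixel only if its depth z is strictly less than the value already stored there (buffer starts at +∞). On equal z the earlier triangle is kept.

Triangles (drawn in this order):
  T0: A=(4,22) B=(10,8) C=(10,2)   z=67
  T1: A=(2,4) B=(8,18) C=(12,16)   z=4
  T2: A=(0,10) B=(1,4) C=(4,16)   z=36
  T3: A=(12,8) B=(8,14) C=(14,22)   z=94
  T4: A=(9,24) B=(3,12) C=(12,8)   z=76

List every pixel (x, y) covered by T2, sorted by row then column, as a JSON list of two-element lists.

T0:
  2·area = 36  (B↔C swapped to make it positive)
  edge (4, 22)→(10, 2): d=(6,-20) top-left  bias=+0
  edge (10, 2)→(10, 8): d=(0,6) right/bottom  bias=-1
  edge (10, 8)→(4, 22): d=(-6,14) right/bottom  bias=-1
    (6,0)@(13, 1): e=[54,-18,0] → ·  [on edge]
    (4,3)@(9, 7): e=[10,6,20] → #
    (5,3)@(11, 7): e=[50,-6,-8] → ·
    (4,4)@(9, 9): e=[22,6,8] → #
    (5,4)@(11, 9): e=[62,-6,-20] → ·
    (4,5)@(9, 11): e=[34,6,-4] → ·
    (3,6)@(7, 13): e=[6,18,12] → #
    (4,6)@(9, 13): e=[46,6,-16] → ·
    (3,7)@(7, 15): e=[18,18,0] → ·  [on edge]
    (2,9)@(5, 19): e=[2,30,4] → #
    (3,9)@(7, 19): e=[42,18,-24] → ·
    (2,10)@(5, 21): e=[14,30,-8] → ·
  covered (4 px):
    · · · · · · · ·
    · · · · · · · ·
    · · · · · · · ·
    · · · · # · · ·
    · · · · # · · ·
    · · · · · · · ·
    · · · # · · · ·
    · · · · · · · ·
    · · · · · · · ·
    · · # · · · · ·
    · · · · · · · ·
    · · · · · · · ·
T1:
  2·area = 68  (B↔C swapped to make it positive)
  edge (2, 4)→(12, 16): d=(10,12) right/bottom  bias=-1
  edge (12, 16)→(8, 18): d=(-4,2) right/bottom  bias=-1
  edge (8, 18)→(2, 4): d=(-6,-14) top-left  bias=+0
    (2,4)@(5, 9): e=[14,42,12] → #
    (3,4)@(7, 9): e=[-10,38,40] → ·
    (2,5)@(5, 11): e=[34,34,0] → #  [on edge]
    (3,5)@(7, 11): e=[10,30,28] → #
    (4,5)@(9, 11): e=[-14,26,56] → ·
    (2,6)@(5, 13): e=[54,26,-12] → ·
    (3,6)@(7, 13): e=[30,22,16] → #
    (4,6)@(9, 13): e=[6,18,44] → #
    (5,6)@(11, 13): e=[-18,14,72] → ·
    (3,7)@(7, 15): e=[50,14,4] → #
    (5,7)@(11, 15): e=[2,6,60] → #
    (6,7)@(13, 15): e=[-22,2,88] → ·
  covered (9 px):
    · · · · · · · ·
    · · · · · · · ·
    · · · · · · · ·
    · · · · · · · ·
    · · # · · · · ·
    · · # # · · · ·
    · · · # # · · ·
    · · · # # # · ·
    · · · · # · · ·
    · · · · · · · ·
    · · · · · · · ·
    · · · · · · · ·
T2:
  2·area = 30
  edge (0, 10)→(1, 4): d=(1,-6) top-left  bias=+0
  edge (1, 4)→(4, 16): d=(3,12) right/bottom  bias=-1
  edge (4, 16)→(0, 10): d=(-4,-6) top-left  bias=+0
    (0,2)@(1, 5): e=[1,3,26] → #
    (1,2)@(3, 5): e=[13,-21,38] → ·
    (0,3)@(1, 7): e=[3,9,18] → #
    (1,3)@(3, 7): e=[15,-15,30] → ·
    (0,4)@(1, 9): e=[5,15,10] → #
    (1,4)@(3, 9): e=[17,-9,22] → ·
    (0,5)@(1, 11): e=[7,21,2] → #
    (1,5)@(3, 11): e=[19,-3,14] → ·
    (0,6)@(1, 13): e=[9,27,-6] → ·
    (1,6)@(3, 13): e=[21,3,6] → #
    (2,6)@(5, 13): e=[33,-21,18] → ·
    (1,7)@(3, 15): e=[23,9,-2] → ·
  covered (5 px):
    · · · · · · · ·
    · · · · · · · ·
    # · · · · · · ·
    # · · · · · · ·
    # · · · · · · ·
    # · · · · · · ·
    · # · · · · · ·
    · · · · · · · ·
    · · · · · · · ·
    · · · · · · · ·
    · · · · · · · ·
    · · · · · · · ·
T3:
  2·area = 68  (B↔C swapped to make it positive)
  edge (12, 8)→(14, 22): d=(2,14) right/bottom  bias=-1
  edge (14, 22)→(8, 14): d=(-6,-8) top-left  bias=+0
  edge (8, 14)→(12, 8): d=(4,-6) top-left  bias=+0
    (5,0)@(11, 1): e=[0,102,-34] → ·  [on edge]
    (5,5)@(11, 11): e=[20,42,6] → #
    (6,5)@(13, 11): e=[-8,58,18] → ·
    (4,6)@(9, 13): e=[52,14,2] → #
    (6,6)@(13, 13): e=[-4,46,26] → ·
    (4,7)@(9, 15): e=[56,2,10] → #
    (6,7)@(13, 15): e=[0,34,34] → ·  [on edge]
    (4,8)@(9, 17): e=[60,-10,18] → ·
    (5,8)@(11, 17): e=[32,6,30] → #
    (6,8)@(13, 17): e=[4,22,42] → #
    (7,8)@(15, 17): e=[-24,38,54] → ·
    (5,9)@(11, 19): e=[36,-6,38] → ·
  covered (8 px):
    · · · · · · · ·
    · · · · · · · ·
    · · · · · · · ·
    · · · · · · · ·
    · · · · · · · ·
    · · · · · # · ·
    · · · · # # · ·
    · · · · # # · ·
    · · · · · # # ·
    · · · · · · # ·
    · · · · · · · ·
    · · · · · · · ·
T4:
  2·area = 132
  edge (9, 24)→(3, 12): d=(-6,-12) top-left  bias=+0
  edge (3, 12)→(12, 8): d=(9,-4) top-left  bias=+0
  edge (12, 8)→(9, 24): d=(-3,16) right/bottom  bias=-1
    (5,4)@(11, 9): e=[114,5,13] → #
    (6,4)@(13, 9): e=[138,13,-19] → ·
    (3,5)@(7, 11): e=[54,7,71] → #
    (4,5)@(9, 11): e=[78,15,39] → #
    (6,5)@(13, 11): e=[126,31,-25] → ·
    (2,6)@(5, 13): e=[18,17,97] → #
    (6,6)@(13, 13): e=[114,49,-31] → ·
    (2,7)@(5, 15): e=[6,35,91] → #
    (5,7)@(11, 15): e=[78,59,-5] → ·
    (2,8)@(5, 17): e=[-6,53,85] → ·
    (3,8)@(7, 17): e=[18,61,53] → #
    (5,8)@(11, 17): e=[66,77,-11] → ·
  covered (17 px):
    · · · · · · · ·
    · · · · · · · ·
    · · · · · · · ·
    · · · · · · · ·
    · · · · · # · ·
    · · · # # # · ·
    · · # # # # · ·
    · · # # # · · ·
    · · · # # · · ·
    · · · # # · · ·
    · · · · # · · ·
    · · · · # · · ·

Result: [[0,2],[0,3],[0,4],[0,5],[1,6]]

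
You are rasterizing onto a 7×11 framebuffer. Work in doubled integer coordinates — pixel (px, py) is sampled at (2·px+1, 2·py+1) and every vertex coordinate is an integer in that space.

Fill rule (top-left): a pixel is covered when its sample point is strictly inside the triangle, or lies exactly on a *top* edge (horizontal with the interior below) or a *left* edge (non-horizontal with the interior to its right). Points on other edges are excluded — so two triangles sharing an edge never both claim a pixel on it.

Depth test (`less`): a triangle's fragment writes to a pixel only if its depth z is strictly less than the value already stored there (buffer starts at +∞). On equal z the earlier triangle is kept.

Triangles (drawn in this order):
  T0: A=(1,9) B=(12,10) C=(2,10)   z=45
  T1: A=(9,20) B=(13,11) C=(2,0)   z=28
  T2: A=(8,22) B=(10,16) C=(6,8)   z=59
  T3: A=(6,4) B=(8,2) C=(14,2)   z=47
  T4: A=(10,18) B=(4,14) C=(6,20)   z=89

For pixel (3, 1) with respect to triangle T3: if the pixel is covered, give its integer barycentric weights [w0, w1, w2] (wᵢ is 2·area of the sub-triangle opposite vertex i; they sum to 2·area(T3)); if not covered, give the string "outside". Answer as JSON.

T0:
  2·area = 10
  edge (1, 9)→(12, 10): d=(11,1) right/bottom  bias=-1
  edge (12, 10)→(2, 10): d=(-10,0) right/bottom  bias=-1
  edge (2, 10)→(1, 9): d=(-1,-1) top-left  bias=+0
    (0,4)@(1, 9): e=[0,10,0] → .  [on edge]
    (1,5)@(3, 11): e=[20,-10,0] → .  [on edge]
    (2,6)@(5, 13): e=[40,-30,0] → .  [on edge]
    (3,7)@(7, 15): e=[60,-50,0] → .  [on edge]
    (4,8)@(9, 17): e=[80,-70,0] → .  [on edge]
    (5,9)@(11, 19): e=[100,-90,0] → .  [on edge]
    (6,10)@(13, 21): e=[120,-110,0] → .  [on edge]
  covered (0 px):
    . . . . . . .
    . . . . . . .
    . . . . . . .
    . . . . . . .
    . . . . . . .
    . . . . . . .
    . . . . . . .
    . . . . . . .
    . . . . . . .
    . . . . . . .
    . . . . . . .
T1:
  2·area = 143  (B↔C swapped to make it positive)
  edge (9, 20)→(2, 0): d=(-7,-20) top-left  bias=+0
  edge (2, 0)→(13, 11): d=(11,11) right/bottom  bias=-1
  edge (13, 11)→(9, 20): d=(-4,9) right/bottom  bias=-1
    (1,0)@(3, 1): e=[13,0,130] → .  [on edge]
    (2,1)@(5, 3): e=[39,0,104] → .  [on edge]
    (2,2)@(5, 5): e=[25,22,96] → X
    (3,2)@(7, 5): e=[65,0,78] → .  [on edge]
    (2,3)@(5, 7): e=[11,44,88] → X
    (3,3)@(7, 7): e=[51,22,70] → X
    (4,3)@(9, 7): e=[91,0,52] → .  [on edge]
    (2,4)@(5, 9): e=[-3,66,80] → .
    (3,4)@(7, 9): e=[37,44,62] → X
    (4,4)@(9, 9): e=[77,22,44] → X
    (5,4)@(11, 9): e=[117,0,26] → .  [on edge]
    (3,5)@(7, 11): e=[23,66,54] → X
    (6,5)@(13, 11): e=[143,0,0] → .  [on edge]
  covered (15 px):
    . . . . . . .
    . . . . . . .
    . . X . . . .
    . . X X . . .
    . . . X X . .
    . . . X X X .
    . . . X X X .
    . . . . X X .
    . . . . X . .
    . . . . X . .
    . . . . . . .
T2:
  2·area = 40  (B↔C swapped to make it positive)
  edge (8, 22)→(6, 8): d=(-2,-14) top-left  bias=+0
  edge (6, 8)→(10, 16): d=(4,8) right/bottom  bias=-1
  edge (10, 16)→(8, 22): d=(-2,6) right/bottom  bias=-1
    (2,0)@(5, 1): e=[0,-20,60] → .  [on edge]
    (6,3)@(13, 7): e=[100,-60,0] → .  [on edge]
    (3,5)@(7, 11): e=[8,4,28] → X
    (4,5)@(9, 11): e=[36,-12,16] → .
    (3,6)@(7, 13): e=[4,12,24] → X
    (4,6)@(9, 13): e=[32,-4,12] → .
    (5,6)@(11, 13): e=[60,-20,0] → .  [on edge]
    (3,7)@(7, 15): e=[0,20,20] → X  [on edge]
    (4,7)@(9, 15): e=[28,4,8] → X
    (5,7)@(11, 15): e=[56,-12,-4] → .
    (3,8)@(7, 17): e=[-4,28,16] → .
    (4,8)@(9, 17): e=[24,12,4] → X
    (4,9)@(9, 19): e=[20,20,0] → .  [on edge]
  covered (5 px):
    . . . . . . .
    . . . . . . .
    . . . . . . .
    . . . . . . .
    . . . . . . .
    . . . X . . .
    . . . X . . .
    . . . X X . .
    . . . . X . .
    . . . . . . .
    . . . . . . .
T3:
  2·area = 12
  edge (6, 4)→(8, 2): d=(2,-2) top-left  bias=+0
  edge (8, 2)→(14, 2): d=(6,0) top-left  bias=+0
  edge (14, 2)→(6, 4): d=(-8,2) right/bottom  bias=-1
    (4,0)@(9, 1): e=[0,-6,18] → .  [on edge]
    (3,1)@(7, 3): e=[0,6,6] → X  [on edge]
    (4,1)@(9, 3): e=[4,6,2] → X
    (5,1)@(11, 3): e=[8,6,-2] → .
    (2,2)@(5, 5): e=[0,18,-6] → .  [on edge]
    (3,2)@(7, 5): e=[4,18,-10] → .
    (4,2)@(9, 5): e=[8,18,-14] → .
    (1,3)@(3, 7): e=[0,30,-18] → .  [on edge]
    (0,4)@(1, 9): e=[0,42,-30] → .  [on edge]
  covered (2 px):
    . . . . . . .
    . . . X X . .
    . . . . . . .
    . . . . . . .
    . . . . . . .
    . . . . . . .
    . . . . . . .
    . . . . . . .
    . . . . . . .
    . . . . . . .
    . . . . . . .
T4:
  2·area = 28  (B↔C swapped to make it positive)
  edge (10, 18)→(6, 20): d=(-4,2) right/bottom  bias=-1
  edge (6, 20)→(4, 14): d=(-2,-6) top-left  bias=+0
  edge (4, 14)→(10, 18): d=(6,4) right/bottom  bias=-1
    (0,2)@(1, 5): e=[70,0,-42] → .  [on edge]
    (1,5)@(3, 11): e=[42,0,-14] → .  [on edge]
    (2,7)@(5, 15): e=[22,4,2] → X
    (3,7)@(7, 15): e=[18,16,-6] → .
    (2,8)@(5, 17): e=[14,0,14] → X  [on edge]
    (3,8)@(7, 17): e=[10,12,6] → X
    (4,8)@(9, 17): e=[6,24,-2] → .
    (2,9)@(5, 19): e=[6,-4,26] → .
    (3,9)@(7, 19): e=[2,8,18] → X
    (4,9)@(9, 19): e=[-2,20,10] → .
    (3,10)@(7, 21): e=[-6,4,30] → .
  covered (4 px):
    . . . . . . .
    . . . . . . .
    . . . . . . .
    . . . . . . .
    . . . . . . .
    . . . . . . .
    . . . . . . .
    . . X . . . .
    . . X X . . .
    . . . X . . .
    . . . . . . .

Answer: [6,6,0]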